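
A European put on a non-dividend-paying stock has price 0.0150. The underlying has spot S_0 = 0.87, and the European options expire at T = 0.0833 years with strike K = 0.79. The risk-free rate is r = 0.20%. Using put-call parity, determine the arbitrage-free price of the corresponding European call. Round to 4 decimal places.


Put-call parity: C - P = S_0 * exp(-qT) - K * exp(-rT).
S_0 * exp(-qT) = 0.8700 * 1.00000000 = 0.87000000
K * exp(-rT) = 0.7900 * 0.99983341 = 0.78986840
C = P + S*exp(-qT) - K*exp(-rT)
C = 0.0150 + 0.87000000 - 0.78986840 = 0.0951

Answer: Call price = 0.0951


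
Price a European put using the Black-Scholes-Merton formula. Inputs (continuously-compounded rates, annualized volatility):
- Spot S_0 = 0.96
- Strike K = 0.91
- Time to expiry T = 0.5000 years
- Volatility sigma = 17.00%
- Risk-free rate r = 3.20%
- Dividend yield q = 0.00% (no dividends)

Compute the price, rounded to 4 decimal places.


d1 = (ln(S/K) + (r - q + 0.5*sigma^2) * T) / (sigma * sqrt(T)) = 0.63817373
d2 = d1 - sigma * sqrt(T) = 0.51796557
exp(-rT) = 0.98412732; exp(-qT) = 1.00000000
P = K * exp(-rT) * N(-d2) - S_0 * exp(-qT) * N(-d1)
N(-d1) = 0.26168030; N(-d2) = 0.30224114
P = 0.9100 * 0.98412732 * 0.30224114 - 0.9600 * 1.00000000 * 0.26168030 = 0.0195

Answer: Price = 0.0195


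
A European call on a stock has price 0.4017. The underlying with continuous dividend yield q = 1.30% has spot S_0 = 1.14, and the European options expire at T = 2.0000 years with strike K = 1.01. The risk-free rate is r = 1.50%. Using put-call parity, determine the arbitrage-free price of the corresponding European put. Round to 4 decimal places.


Put-call parity: C - P = S_0 * exp(-qT) - K * exp(-rT).
S_0 * exp(-qT) = 1.1400 * 0.97433509 = 1.11074200
K * exp(-rT) = 1.0100 * 0.97044553 = 0.98014999
P = C - S*exp(-qT) + K*exp(-rT)
P = 0.4017 - 1.11074200 + 0.98014999 = 0.2711

Answer: Put price = 0.2711


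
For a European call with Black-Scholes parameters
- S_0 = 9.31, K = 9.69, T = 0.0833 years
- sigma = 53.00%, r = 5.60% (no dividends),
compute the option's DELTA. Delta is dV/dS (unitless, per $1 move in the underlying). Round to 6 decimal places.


d1 = -0.1545497775; d2 = -0.3075169962
phi(d1) = 0.3942061236; exp(-qT) = 1.0000000000; exp(-rT) = 0.9953460633
N(d1) = 0.4385881329
Delta = exp(-qT) * N(d1) = 1.0000000000 * 0.4385881329 = 0.438588

Answer: Delta = 0.438588


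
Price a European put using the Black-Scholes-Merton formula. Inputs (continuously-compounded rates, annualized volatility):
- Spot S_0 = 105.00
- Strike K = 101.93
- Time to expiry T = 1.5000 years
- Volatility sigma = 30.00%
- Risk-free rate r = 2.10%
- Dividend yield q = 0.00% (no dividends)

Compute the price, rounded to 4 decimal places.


Answer: Price = 11.9383

Derivation:
d1 = (ln(S/K) + (r - q + 0.5*sigma^2) * T) / (sigma * sqrt(T)) = 0.35020640
d2 = d1 - sigma * sqrt(T) = -0.01721706
exp(-rT) = 0.96899096; exp(-qT) = 1.00000000
P = K * exp(-rT) * N(-d2) - S_0 * exp(-qT) * N(-d1)
N(-d1) = 0.36309190; N(-d2) = 0.50686828
P = 101.9300 * 0.96899096 * 0.50686828 - 105.0000 * 1.00000000 * 0.36309190 = 11.9383


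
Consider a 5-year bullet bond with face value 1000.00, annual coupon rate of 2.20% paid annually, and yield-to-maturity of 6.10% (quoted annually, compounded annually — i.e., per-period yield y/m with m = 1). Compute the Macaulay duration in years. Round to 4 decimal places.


Coupon per period c = face * coupon_rate / m = 22.000000
Periods per year m = 1; per-period yield y/m = 0.061000
Number of cashflows N = 5
Cashflows (t years, CF_t, discount factor 1/(1+y/m)^(m*t), PV):
  t = 1.0000: CF_t = 22.000000, DF = 0.942507, PV = 20.735156
  t = 2.0000: CF_t = 22.000000, DF = 0.888320, PV = 19.543031
  t = 3.0000: CF_t = 22.000000, DF = 0.837247, PV = 18.419445
  t = 4.0000: CF_t = 22.000000, DF = 0.789112, PV = 17.360457
  t = 5.0000: CF_t = 1022.000000, DF = 0.743743, PV = 760.105677
Price P = sum_t PV_t = 836.163765
Macaulay numerator sum_t t * PV_t:
  t * PV_t at t = 1.0000: 20.735156
  t * PV_t at t = 2.0000: 39.086061
  t * PV_t at t = 3.0000: 55.258334
  t * PV_t at t = 4.0000: 69.441827
  t * PV_t at t = 5.0000: 3800.528386
Macaulay duration D = (sum_t t * PV_t) / P = 3985.049763 / 836.163765 = 4.765872

Answer: Macaulay duration = 4.7659 years


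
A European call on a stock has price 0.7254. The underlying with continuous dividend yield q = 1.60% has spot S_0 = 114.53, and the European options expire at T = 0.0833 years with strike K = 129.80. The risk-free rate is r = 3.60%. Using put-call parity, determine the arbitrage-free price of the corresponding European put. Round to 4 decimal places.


Answer: Put price = 15.7593

Derivation:
Put-call parity: C - P = S_0 * exp(-qT) - K * exp(-rT).
S_0 * exp(-qT) = 114.5300 * 0.99866809 = 114.37745609
K * exp(-rT) = 129.8000 * 0.99700569 = 129.41133881
P = C - S*exp(-qT) + K*exp(-rT)
P = 0.7254 - 114.37745609 + 129.41133881 = 15.7593


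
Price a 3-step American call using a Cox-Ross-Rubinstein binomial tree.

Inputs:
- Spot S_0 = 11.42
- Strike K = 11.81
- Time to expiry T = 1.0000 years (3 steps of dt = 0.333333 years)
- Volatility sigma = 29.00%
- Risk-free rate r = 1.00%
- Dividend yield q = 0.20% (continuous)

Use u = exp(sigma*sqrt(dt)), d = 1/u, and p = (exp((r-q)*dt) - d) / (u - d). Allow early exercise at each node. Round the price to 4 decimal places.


Answer: Price = V(0,0) = 1.2911

Derivation:
dt = T/N = 0.333333
u = exp(sigma*sqrt(dt)) = 1.182264; d = 1/u = 0.845834
p = (exp((r-q)*dt) - d) / (u - d) = 0.466177
Discount per step: exp(-r*dt) = 0.996672
Stock lattice S(k, i) with i counting down-moves:
  k=0: S(0,0) = 11.4200
  k=1: S(1,0) = 13.5015; S(1,1) = 9.6594
  k=2: S(2,0) = 15.9623; S(2,1) = 11.4200; S(2,2) = 8.1703
  k=3: S(3,0) = 18.8717; S(3,1) = 13.5015; S(3,2) = 9.6594; S(3,3) = 6.9107
Terminal payoffs V(N, i) = max(S_T - K, 0):
  V(3,0) = 7.061653; V(3,1) = 1.691459; V(3,2) = 0.000000; V(3,3) = 0.000000
Backward induction: V(k, i) = exp(-r*dt) * [p * V(k+1, i) + (1-p) * V(k+1, i+1)]; then take max(V_cont, immediate exercise) for American.
  V(2,0) = exp(-r*dt) * [p*7.061653 + (1-p)*1.691459] = 4.180958; exercise = 4.152295; V(2,0) = max -> 4.180958
  V(2,1) = exp(-r*dt) * [p*1.691459 + (1-p)*0.000000] = 0.785895; exercise = 0.000000; V(2,1) = max -> 0.785895
  V(2,2) = exp(-r*dt) * [p*0.000000 + (1-p)*0.000000] = 0.000000; exercise = 0.000000; V(2,2) = max -> 0.000000
  V(1,0) = exp(-r*dt) * [p*4.180958 + (1-p)*0.785895] = 2.360711; exercise = 1.691459; V(1,0) = max -> 2.360711
  V(1,1) = exp(-r*dt) * [p*0.785895 + (1-p)*0.000000] = 0.365147; exercise = 0.000000; V(1,1) = max -> 0.365147
  V(0,0) = exp(-r*dt) * [p*2.360711 + (1-p)*0.365147] = 1.291121; exercise = 0.000000; V(0,0) = max -> 1.291121


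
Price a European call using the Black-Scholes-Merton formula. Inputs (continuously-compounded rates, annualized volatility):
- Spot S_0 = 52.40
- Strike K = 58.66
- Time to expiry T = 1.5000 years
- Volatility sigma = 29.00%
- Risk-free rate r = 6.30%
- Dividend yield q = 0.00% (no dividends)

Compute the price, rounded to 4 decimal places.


Answer: Price = 6.9790

Derivation:
d1 = (ln(S/K) + (r - q + 0.5*sigma^2) * T) / (sigma * sqrt(T)) = 0.12591934
d2 = d1 - sigma * sqrt(T) = -0.22925668
exp(-rT) = 0.90982773; exp(-qT) = 1.00000000
C = S_0 * exp(-qT) * N(d1) - K * exp(-rT) * N(d2)
N(d1) = 0.55010211; N(d2) = 0.40933471
C = 52.4000 * 1.00000000 * 0.55010211 - 58.6600 * 0.90982773 * 0.40933471 = 6.9790


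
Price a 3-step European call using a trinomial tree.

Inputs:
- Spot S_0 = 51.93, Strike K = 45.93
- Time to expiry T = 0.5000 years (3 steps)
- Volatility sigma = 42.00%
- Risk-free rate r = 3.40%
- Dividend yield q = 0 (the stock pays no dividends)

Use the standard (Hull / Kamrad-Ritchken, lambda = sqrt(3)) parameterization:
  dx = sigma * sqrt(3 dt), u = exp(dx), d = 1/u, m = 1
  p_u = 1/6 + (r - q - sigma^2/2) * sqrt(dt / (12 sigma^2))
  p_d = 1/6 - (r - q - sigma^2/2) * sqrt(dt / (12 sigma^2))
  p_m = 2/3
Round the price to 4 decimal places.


Answer: Price = V(0,0) = 9.8952

Derivation:
dt = T/N = 0.166667; dx = sigma*sqrt(3*dt) = 0.296985
u = exp(dx) = 1.345795; d = 1/u = 0.743055
p_u = 0.151458, p_m = 0.666667, p_d = 0.181875
Discount per step: exp(-r*dt) = 0.994349
Stock lattice S(k, j) with j the centered position index:
  k=0: S(0,+0) = 51.9300
  k=1: S(1,-1) = 38.5869; S(1,+0) = 51.9300; S(1,+1) = 69.8871
  k=2: S(2,-2) = 28.6722; S(2,-1) = 38.5869; S(2,+0) = 51.9300; S(2,+1) = 69.8871; S(2,+2) = 94.0537
  k=3: S(3,-3) = 21.3050; S(3,-2) = 28.6722; S(3,-1) = 38.5869; S(3,+0) = 51.9300; S(3,+1) = 69.8871; S(3,+2) = 94.0537; S(3,+3) = 126.5770
Terminal payoffs V(N, j) = max(S_T - K, 0):
  V(3,-3) = 0.000000; V(3,-2) = 0.000000; V(3,-1) = 0.000000; V(3,+0) = 6.000000; V(3,+1) = 23.957130; V(3,+2) = 48.123743; V(3,+3) = 80.647049
Backward induction: V(k, j) = exp(-r*dt) * [p_u * V(k+1, j+1) + p_m * V(k+1, j) + p_d * V(k+1, j-1)]
  V(2,-2) = exp(-r*dt) * [p_u*0.000000 + p_m*0.000000 + p_d*0.000000] = 0.000000
  V(2,-1) = exp(-r*dt) * [p_u*6.000000 + p_m*0.000000 + p_d*0.000000] = 0.903615
  V(2,+0) = exp(-r*dt) * [p_u*23.957130 + p_m*6.000000 + p_d*0.000000] = 7.585399
  V(2,+1) = exp(-r*dt) * [p_u*48.123743 + p_m*23.957130 + p_d*6.000000] = 24.213807
  V(2,+2) = exp(-r*dt) * [p_u*80.647049 + p_m*48.123743 + p_d*23.957130] = 48.379433
  V(1,-1) = exp(-r*dt) * [p_u*7.585399 + p_m*0.903615 + p_d*0.000000] = 1.741385
  V(1,+0) = exp(-r*dt) * [p_u*24.213807 + p_m*7.585399 + p_d*0.903615] = 8.838432
  V(1,+1) = exp(-r*dt) * [p_u*48.379433 + p_m*24.213807 + p_d*7.585399] = 24.709182
  V(0,+0) = exp(-r*dt) * [p_u*24.709182 + p_m*8.838432 + p_d*1.741385] = 9.895181


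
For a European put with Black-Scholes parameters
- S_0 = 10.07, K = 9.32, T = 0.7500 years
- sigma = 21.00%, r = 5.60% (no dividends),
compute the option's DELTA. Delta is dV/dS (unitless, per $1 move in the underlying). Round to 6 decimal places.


d1 = 0.7474518340; d2 = 0.5655864992
phi(d1) = 0.3017125140; exp(-qT) = 1.0000000000; exp(-rT) = 0.9588697806
N(-d1) = 0.2273954334
Delta = -exp(-qT) * N(-d1) = -1.0000000000 * 0.2273954334 = -0.227395

Answer: Delta = -0.227395


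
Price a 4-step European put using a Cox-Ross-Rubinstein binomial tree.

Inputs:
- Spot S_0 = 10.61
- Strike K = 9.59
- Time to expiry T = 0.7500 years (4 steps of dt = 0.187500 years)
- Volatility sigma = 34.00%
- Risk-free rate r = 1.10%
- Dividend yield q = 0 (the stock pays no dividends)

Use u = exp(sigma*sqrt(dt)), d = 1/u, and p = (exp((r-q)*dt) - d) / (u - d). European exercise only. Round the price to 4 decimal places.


dt = T/N = 0.187500
u = exp(sigma*sqrt(dt)) = 1.158614; d = 1/u = 0.863100
p = (exp((r-q)*dt) - d) / (u - d) = 0.470247
Discount per step: exp(-r*dt) = 0.997940
Stock lattice S(k, i) with i counting down-moves:
  k=0: S(0,0) = 10.6100
  k=1: S(1,0) = 12.2929; S(1,1) = 9.1575
  k=2: S(2,0) = 14.2427; S(2,1) = 10.6100; S(2,2) = 7.9038
  k=3: S(3,0) = 16.5018; S(3,1) = 12.2929; S(3,2) = 9.1575; S(3,3) = 6.8218
  k=4: S(4,0) = 19.1192; S(4,1) = 14.2427; S(4,2) = 10.6100; S(4,3) = 7.9038; S(4,4) = 5.8879
Terminal payoffs V(N, i) = max(K - S_T, 0):
  V(4,0) = 0.000000; V(4,1) = 0.000000; V(4,2) = 0.000000; V(4,3) = 1.686163; V(4,4) = 3.702098
Backward induction: V(k, i) = exp(-r*dt) * [p * V(k+1, i) + (1-p) * V(k+1, i+1)].
  V(3,0) = exp(-r*dt) * [p*0.000000 + (1-p)*0.000000] = 0.000000
  V(3,1) = exp(-r*dt) * [p*0.000000 + (1-p)*0.000000] = 0.000000
  V(3,2) = exp(-r*dt) * [p*0.000000 + (1-p)*1.686163] = 0.891410
  V(3,3) = exp(-r*dt) * [p*1.686163 + (1-p)*3.702098] = 2.748437
  V(2,0) = exp(-r*dt) * [p*0.000000 + (1-p)*0.000000] = 0.000000
  V(2,1) = exp(-r*dt) * [p*0.000000 + (1-p)*0.891410] = 0.471254
  V(2,2) = exp(-r*dt) * [p*0.891410 + (1-p)*2.748437] = 1.871312
  V(1,0) = exp(-r*dt) * [p*0.000000 + (1-p)*0.471254] = 0.249134
  V(1,1) = exp(-r*dt) * [p*0.471254 + (1-p)*1.871312] = 1.210440
  V(0,0) = exp(-r*dt) * [p*0.249134 + (1-p)*1.210440] = 0.756826

Answer: Price = V(0,0) = 0.7568


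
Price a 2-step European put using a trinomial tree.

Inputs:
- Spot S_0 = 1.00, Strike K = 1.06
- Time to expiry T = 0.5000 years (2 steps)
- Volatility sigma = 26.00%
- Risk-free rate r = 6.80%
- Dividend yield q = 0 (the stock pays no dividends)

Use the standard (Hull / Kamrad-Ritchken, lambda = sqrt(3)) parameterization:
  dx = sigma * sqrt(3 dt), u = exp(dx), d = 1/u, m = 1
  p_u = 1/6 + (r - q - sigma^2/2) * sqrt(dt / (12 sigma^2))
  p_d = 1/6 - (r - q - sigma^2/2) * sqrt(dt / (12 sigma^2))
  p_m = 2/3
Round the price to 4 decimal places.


dt = T/N = 0.250000; dx = sigma*sqrt(3*dt) = 0.225167
u = exp(dx) = 1.252531; d = 1/u = 0.798383
p_u = 0.185653, p_m = 0.666667, p_d = 0.147681
Discount per step: exp(-r*dt) = 0.983144
Stock lattice S(k, j) with j the centered position index:
  k=0: S(0,+0) = 1.0000
  k=1: S(1,-1) = 0.7984; S(1,+0) = 1.0000; S(1,+1) = 1.2525
  k=2: S(2,-2) = 0.6374; S(2,-1) = 0.7984; S(2,+0) = 1.0000; S(2,+1) = 1.2525; S(2,+2) = 1.5688
Terminal payoffs V(N, j) = max(K - S_T, 0):
  V(2,-2) = 0.422584; V(2,-1) = 0.261617; V(2,+0) = 0.060000; V(2,+1) = 0.000000; V(2,+2) = 0.000000
Backward induction: V(k, j) = exp(-r*dt) * [p_u * V(k+1, j+1) + p_m * V(k+1, j) + p_d * V(k+1, j-1)]
  V(1,-1) = exp(-r*dt) * [p_u*0.060000 + p_m*0.261617 + p_d*0.422584] = 0.243778
  V(1,+0) = exp(-r*dt) * [p_u*0.000000 + p_m*0.060000 + p_d*0.261617] = 0.077310
  V(1,+1) = exp(-r*dt) * [p_u*0.000000 + p_m*0.000000 + p_d*0.060000] = 0.008711
  V(0,+0) = exp(-r*dt) * [p_u*0.008711 + p_m*0.077310 + p_d*0.243778] = 0.087656

Answer: Price = V(0,0) = 0.0877


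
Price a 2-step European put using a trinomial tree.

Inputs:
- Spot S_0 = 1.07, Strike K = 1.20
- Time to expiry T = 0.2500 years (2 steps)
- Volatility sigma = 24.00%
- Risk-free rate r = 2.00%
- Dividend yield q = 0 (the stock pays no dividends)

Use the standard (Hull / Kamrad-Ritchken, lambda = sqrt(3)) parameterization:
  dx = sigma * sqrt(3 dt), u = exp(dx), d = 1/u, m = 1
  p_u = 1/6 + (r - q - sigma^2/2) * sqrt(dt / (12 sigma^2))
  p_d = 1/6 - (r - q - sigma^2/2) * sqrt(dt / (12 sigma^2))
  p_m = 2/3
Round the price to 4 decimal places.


dt = T/N = 0.125000; dx = sigma*sqrt(3*dt) = 0.146969
u = exp(dx) = 1.158319; d = 1/u = 0.863320
p_u = 0.162924, p_m = 0.666667, p_d = 0.170409
Discount per step: exp(-r*dt) = 0.997503
Stock lattice S(k, j) with j the centered position index:
  k=0: S(0,+0) = 1.0700
  k=1: S(1,-1) = 0.9238; S(1,+0) = 1.0700; S(1,+1) = 1.2394
  k=2: S(2,-2) = 0.7975; S(2,-1) = 0.9238; S(2,+0) = 1.0700; S(2,+1) = 1.2394; S(2,+2) = 1.4356
Terminal payoffs V(N, j) = max(K - S_T, 0):
  V(2,-2) = 0.402505; V(2,-1) = 0.276247; V(2,+0) = 0.130000; V(2,+1) = 0.000000; V(2,+2) = 0.000000
Backward induction: V(k, j) = exp(-r*dt) * [p_u * V(k+1, j+1) + p_m * V(k+1, j) + p_d * V(k+1, j-1)]
  V(1,-1) = exp(-r*dt) * [p_u*0.130000 + p_m*0.276247 + p_d*0.402505] = 0.273251
  V(1,+0) = exp(-r*dt) * [p_u*0.000000 + p_m*0.130000 + p_d*0.276247] = 0.133408
  V(1,+1) = exp(-r*dt) * [p_u*0.000000 + p_m*0.000000 + p_d*0.130000] = 0.022098
  V(0,+0) = exp(-r*dt) * [p_u*0.022098 + p_m*0.133408 + p_d*0.273251] = 0.138756

Answer: Price = V(0,0) = 0.1388


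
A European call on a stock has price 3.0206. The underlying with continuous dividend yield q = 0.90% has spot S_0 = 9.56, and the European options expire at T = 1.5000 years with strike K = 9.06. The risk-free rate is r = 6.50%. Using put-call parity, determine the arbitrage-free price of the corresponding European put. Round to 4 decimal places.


Put-call parity: C - P = S_0 * exp(-qT) - K * exp(-rT).
S_0 * exp(-qT) = 9.5600 * 0.98659072 = 9.43180725
K * exp(-rT) = 9.0600 * 0.90710234 = 8.21834721
P = C - S*exp(-qT) + K*exp(-rT)
P = 3.0206 - 9.43180725 + 8.21834721 = 1.8071

Answer: Put price = 1.8071


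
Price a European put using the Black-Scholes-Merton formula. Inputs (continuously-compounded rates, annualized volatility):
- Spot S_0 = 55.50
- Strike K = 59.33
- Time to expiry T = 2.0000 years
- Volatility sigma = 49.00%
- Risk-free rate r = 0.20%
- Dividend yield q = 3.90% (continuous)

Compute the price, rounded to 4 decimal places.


d1 = (ln(S/K) + (r - q + 0.5*sigma^2) * T) / (sigma * sqrt(T)) = 0.14339540
d2 = d1 - sigma * sqrt(T) = -0.54956925
exp(-rT) = 0.99600799; exp(-qT) = 0.92496443
P = K * exp(-rT) * N(-d2) - S_0 * exp(-qT) * N(-d1)
N(-d1) = 0.44298896; N(-d2) = 0.70869257
P = 59.3300 * 0.99600799 * 0.70869257 - 55.5000 * 0.92496443 * 0.44298896 = 19.1378

Answer: Price = 19.1378


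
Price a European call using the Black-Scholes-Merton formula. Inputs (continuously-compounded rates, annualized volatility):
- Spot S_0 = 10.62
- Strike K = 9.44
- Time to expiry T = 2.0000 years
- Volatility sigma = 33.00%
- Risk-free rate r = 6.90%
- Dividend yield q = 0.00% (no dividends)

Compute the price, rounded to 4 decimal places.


d1 = (ln(S/K) + (r - q + 0.5*sigma^2) * T) / (sigma * sqrt(T)) = 0.78142378
d2 = d1 - sigma * sqrt(T) = 0.31473330
exp(-rT) = 0.87109869; exp(-qT) = 1.00000000
C = S_0 * exp(-qT) * N(d1) - K * exp(-rT) * N(d2)
N(d1) = 0.78272336; N(d2) = 0.62351792
C = 10.6200 * 1.00000000 * 0.78272336 - 9.4400 * 0.87109869 * 0.62351792 = 3.1852

Answer: Price = 3.1852


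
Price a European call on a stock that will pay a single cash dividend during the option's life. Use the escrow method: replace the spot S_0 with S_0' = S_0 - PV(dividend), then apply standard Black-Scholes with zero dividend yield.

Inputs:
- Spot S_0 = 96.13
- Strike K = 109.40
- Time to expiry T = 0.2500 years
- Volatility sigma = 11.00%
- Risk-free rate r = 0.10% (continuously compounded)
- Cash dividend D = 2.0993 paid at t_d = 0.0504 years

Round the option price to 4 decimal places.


PV(D) = D * exp(-r * t_d) = 2.0993 * 0.99994960 = 2.09919420
S_0' = S_0 - PV(D) = 96.1300 - 2.09919420 = 94.03080580
d1 = (ln(S_0'/K) + (r + sigma^2/2)*T) / (sigma*sqrt(T)) = -2.72047164
d2 = d1 - sigma*sqrt(T) = -2.77547164
exp(-rT) = 0.99975003
N(d1) = 0.00325944; N(d2) = 0.00275609
C = S_0' * N(d1) - K * exp(-rT) * N(d2) = 94.03080580 * 0.00325944 - 109.4000 * 0.99975003 * 0.00275609 = 0.0050

Answer: Price = 0.0050


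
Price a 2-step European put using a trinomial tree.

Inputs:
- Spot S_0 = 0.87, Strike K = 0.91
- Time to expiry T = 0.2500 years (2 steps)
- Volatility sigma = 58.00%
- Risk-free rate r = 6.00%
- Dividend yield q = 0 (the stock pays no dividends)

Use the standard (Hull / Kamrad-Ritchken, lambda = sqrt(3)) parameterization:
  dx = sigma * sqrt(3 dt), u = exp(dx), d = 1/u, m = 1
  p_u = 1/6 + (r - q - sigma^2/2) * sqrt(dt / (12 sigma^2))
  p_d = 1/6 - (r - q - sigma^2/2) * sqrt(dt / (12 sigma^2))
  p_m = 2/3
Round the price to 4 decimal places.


dt = T/N = 0.125000; dx = sigma*sqrt(3*dt) = 0.355176
u = exp(dx) = 1.426432; d = 1/u = 0.701050
p_u = 0.147627, p_m = 0.666667, p_d = 0.185707
Discount per step: exp(-r*dt) = 0.992528
Stock lattice S(k, j) with j the centered position index:
  k=0: S(0,+0) = 0.8700
  k=1: S(1,-1) = 0.6099; S(1,+0) = 0.8700; S(1,+1) = 1.2410
  k=2: S(2,-2) = 0.4276; S(2,-1) = 0.6099; S(2,+0) = 0.8700; S(2,+1) = 1.2410; S(2,+2) = 1.7702
Terminal payoffs V(N, j) = max(K - S_T, 0):
  V(2,-2) = 0.482420; V(2,-1) = 0.300086; V(2,+0) = 0.040000; V(2,+1) = 0.000000; V(2,+2) = 0.000000
Backward induction: V(k, j) = exp(-r*dt) * [p_u * V(k+1, j+1) + p_m * V(k+1, j) + p_d * V(k+1, j-1)]
  V(1,-1) = exp(-r*dt) * [p_u*0.040000 + p_m*0.300086 + p_d*0.482420] = 0.293343
  V(1,+0) = exp(-r*dt) * [p_u*0.000000 + p_m*0.040000 + p_d*0.300086] = 0.081779
  V(1,+1) = exp(-r*dt) * [p_u*0.000000 + p_m*0.000000 + p_d*0.040000] = 0.007373
  V(0,+0) = exp(-r*dt) * [p_u*0.007373 + p_m*0.081779 + p_d*0.293343] = 0.109261

Answer: Price = V(0,0) = 0.1093


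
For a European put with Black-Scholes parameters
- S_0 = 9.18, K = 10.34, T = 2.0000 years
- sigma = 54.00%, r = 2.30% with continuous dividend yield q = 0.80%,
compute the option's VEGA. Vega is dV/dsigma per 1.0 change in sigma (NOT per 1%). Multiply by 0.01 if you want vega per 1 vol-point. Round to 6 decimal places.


Answer: Vega = 4.920788

Derivation:
d1 = 0.2653055942; d2 = -0.4983697294
phi(d1) = 0.3851462825; exp(-qT) = 0.9841273201; exp(-rT) = 0.9550419622
Vega = S * exp(-qT) * phi(d1) * sqrt(T) = 9.1800 * 0.9841273201 * 0.3851462825 * 1.4142135624 = 4.920788


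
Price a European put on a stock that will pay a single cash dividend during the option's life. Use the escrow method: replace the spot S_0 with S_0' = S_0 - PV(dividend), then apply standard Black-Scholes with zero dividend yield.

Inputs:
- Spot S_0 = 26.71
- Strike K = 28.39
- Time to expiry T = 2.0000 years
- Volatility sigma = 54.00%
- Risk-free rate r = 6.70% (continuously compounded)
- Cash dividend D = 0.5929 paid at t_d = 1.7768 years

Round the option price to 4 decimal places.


Answer: Price = 6.9266

Derivation:
PV(D) = D * exp(-r * t_d) = 0.5929 * 0.88776732 = 0.52635724
S_0' = S_0 - PV(D) = 26.7100 - 0.52635724 = 26.18364276
d1 = (ln(S_0'/K) + (r + sigma^2/2)*T) / (sigma*sqrt(T)) = 0.45136711
d2 = d1 - sigma*sqrt(T) = -0.31230821
exp(-rT) = 0.87459006
N(-d1) = 0.32586249; N(-d2) = 0.62259685
P = K * exp(-rT) * N(-d2) - S_0' * N(-d1) = 28.3900 * 0.87459006 * 0.62259685 - 26.18364276 * 0.32586249 = 6.9266


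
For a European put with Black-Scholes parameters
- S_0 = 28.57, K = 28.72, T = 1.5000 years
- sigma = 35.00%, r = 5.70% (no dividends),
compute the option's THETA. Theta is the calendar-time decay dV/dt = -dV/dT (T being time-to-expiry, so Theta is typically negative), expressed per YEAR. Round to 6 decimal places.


d1 = 0.4015727825; d2 = -0.0270879225
phi(d1) = 0.3680380744; exp(-qT) = 1.0000000000; exp(-rT) = 0.9180531431
Theta = -S*exp(-qT)*phi(d1)*sigma/(2*sqrt(T)) + r*K*exp(-rT)*N(-d2) - q*S*exp(-qT)*N(-d1)
N(-d1) = 0.3439992319; N(-d2) = 0.5108051961; sqrt(T) = 1.2247448714
Term 1 = -28.5700 * 1.0000000000 * 0.3680380744 * 0.3500 / (2 * 1.2247448714) = -1.5024340215
Term 2 = 0.0570 * 28.7200 * 0.9180531431 * 0.5108051961 = 0.7676838768
Term 3 = 0 (no dividend yield, q = 0)
Theta = -1.5024340215 + (0.7676838768) + (0.0000000000) = -0.734750

Answer: Theta = -0.734750


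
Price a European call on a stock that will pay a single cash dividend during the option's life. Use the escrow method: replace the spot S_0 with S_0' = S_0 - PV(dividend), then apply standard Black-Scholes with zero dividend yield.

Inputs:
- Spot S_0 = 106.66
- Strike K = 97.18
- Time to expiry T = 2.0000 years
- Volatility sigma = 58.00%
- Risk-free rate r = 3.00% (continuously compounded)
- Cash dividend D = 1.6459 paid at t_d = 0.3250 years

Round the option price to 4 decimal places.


PV(D) = D * exp(-r * t_d) = 1.6459 * 0.99029738 = 1.62993045
S_0' = S_0 - PV(D) = 106.6600 - 1.62993045 = 105.03006955
d1 = (ln(S_0'/K) + (r + sigma^2/2)*T) / (sigma*sqrt(T)) = 0.57797659
d2 = d1 - sigma*sqrt(T) = -0.24226727
exp(-rT) = 0.94176453
N(d1) = 0.71836004; N(d2) = 0.40428654
C = S_0' * N(d1) - K * exp(-rT) * N(d2) = 105.03006955 * 0.71836004 - 97.1800 * 0.94176453 * 0.40428654 = 38.4488

Answer: Price = 38.4488


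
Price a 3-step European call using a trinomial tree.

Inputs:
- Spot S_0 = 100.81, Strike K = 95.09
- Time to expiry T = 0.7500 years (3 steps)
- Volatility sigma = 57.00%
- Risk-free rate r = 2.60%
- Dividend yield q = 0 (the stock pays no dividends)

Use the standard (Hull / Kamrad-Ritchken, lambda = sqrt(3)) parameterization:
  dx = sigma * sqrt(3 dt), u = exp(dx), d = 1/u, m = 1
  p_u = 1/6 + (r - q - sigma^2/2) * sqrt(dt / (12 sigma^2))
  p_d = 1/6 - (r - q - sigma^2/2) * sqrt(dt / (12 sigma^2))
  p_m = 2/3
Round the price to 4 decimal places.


dt = T/N = 0.250000; dx = sigma*sqrt(3*dt) = 0.493634
u = exp(dx) = 1.638260; d = 1/u = 0.610404
p_u = 0.132114, p_m = 0.666667, p_d = 0.201219
Discount per step: exp(-r*dt) = 0.993521
Stock lattice S(k, j) with j the centered position index:
  k=0: S(0,+0) = 100.8100
  k=1: S(1,-1) = 61.5348; S(1,+0) = 100.8100; S(1,+1) = 165.1530
  k=2: S(2,-2) = 37.5611; S(2,-1) = 61.5348; S(2,+0) = 100.8100; S(2,+1) = 165.1530; S(2,+2) = 270.5634
  k=3: S(3,-3) = 22.9274; S(3,-2) = 37.5611; S(3,-1) = 61.5348; S(3,+0) = 100.8100; S(3,+1) = 165.1530; S(3,+2) = 270.5634; S(3,+3) = 443.2531
Terminal payoffs V(N, j) = max(S_T - K, 0):
  V(3,-3) = 0.000000; V(3,-2) = 0.000000; V(3,-1) = 0.000000; V(3,+0) = 5.720000; V(3,+1) = 70.062954; V(3,+2) = 175.473418; V(3,+3) = 348.163126
Backward induction: V(k, j) = exp(-r*dt) * [p_u * V(k+1, j+1) + p_m * V(k+1, j) + p_d * V(k+1, j-1)]
  V(2,-2) = exp(-r*dt) * [p_u*0.000000 + p_m*0.000000 + p_d*0.000000] = 0.000000
  V(2,-1) = exp(-r*dt) * [p_u*5.720000 + p_m*0.000000 + p_d*0.000000] = 0.750798
  V(2,+0) = exp(-r*dt) * [p_u*70.062954 + p_m*5.720000 + p_d*0.000000] = 12.984973
  V(2,+1) = exp(-r*dt) * [p_u*175.473418 + p_m*70.062954 + p_d*5.720000] = 70.581876
  V(2,+2) = exp(-r*dt) * [p_u*348.163126 + p_m*175.473418 + p_d*70.062954] = 175.930328
  V(1,-1) = exp(-r*dt) * [p_u*12.984973 + p_m*0.750798 + p_d*0.000000] = 2.201675
  V(1,+0) = exp(-r*dt) * [p_u*70.581876 + p_m*12.984973 + p_d*0.750798] = 18.015117
  V(1,+1) = exp(-r*dt) * [p_u*175.930328 + p_m*70.581876 + p_d*12.984973] = 72.437937
  V(0,+0) = exp(-r*dt) * [p_u*72.437937 + p_m*18.015117 + p_d*2.201675] = 21.880496

Answer: Price = V(0,0) = 21.8805


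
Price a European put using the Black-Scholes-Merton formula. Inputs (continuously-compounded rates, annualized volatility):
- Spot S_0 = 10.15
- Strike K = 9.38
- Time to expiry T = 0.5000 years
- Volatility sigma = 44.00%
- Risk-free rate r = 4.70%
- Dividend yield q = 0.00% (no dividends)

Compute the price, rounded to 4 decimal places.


Answer: Price = 0.7633

Derivation:
d1 = (ln(S/K) + (r - q + 0.5*sigma^2) * T) / (sigma * sqrt(T)) = 0.48467009
d2 = d1 - sigma * sqrt(T) = 0.17354310
exp(-rT) = 0.97677397; exp(-qT) = 1.00000000
P = K * exp(-rT) * N(-d2) - S_0 * exp(-qT) * N(-d1)
N(-d1) = 0.31395519; N(-d2) = 0.43111227
P = 9.3800 * 0.97677397 * 0.43111227 - 10.1500 * 1.00000000 * 0.31395519 = 0.7633


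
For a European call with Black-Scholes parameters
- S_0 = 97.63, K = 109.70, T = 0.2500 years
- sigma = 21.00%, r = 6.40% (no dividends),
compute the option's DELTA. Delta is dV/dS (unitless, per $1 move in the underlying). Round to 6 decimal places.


d1 = -0.9052575623; d2 = -1.0102575623
phi(d1) = 0.2648255000; exp(-qT) = 1.0000000000; exp(-rT) = 0.9841273201
N(d1) = 0.1826644766
Delta = exp(-qT) * N(d1) = 1.0000000000 * 0.1826644766 = 0.182664

Answer: Delta = 0.182664


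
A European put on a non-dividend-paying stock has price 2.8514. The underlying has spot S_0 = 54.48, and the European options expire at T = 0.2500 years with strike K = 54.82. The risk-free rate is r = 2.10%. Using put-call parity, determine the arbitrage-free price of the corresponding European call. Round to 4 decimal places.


Answer: Call price = 2.7985

Derivation:
Put-call parity: C - P = S_0 * exp(-qT) - K * exp(-rT).
S_0 * exp(-qT) = 54.4800 * 1.00000000 = 54.48000000
K * exp(-rT) = 54.8200 * 0.99476376 = 54.53294917
C = P + S*exp(-qT) - K*exp(-rT)
C = 2.8514 + 54.48000000 - 54.53294917 = 2.7985


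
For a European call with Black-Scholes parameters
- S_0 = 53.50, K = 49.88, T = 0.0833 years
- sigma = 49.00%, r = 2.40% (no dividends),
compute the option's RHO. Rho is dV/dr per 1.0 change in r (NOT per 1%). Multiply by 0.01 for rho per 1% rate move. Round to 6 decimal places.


d1 = 0.5802533880; d2 = 0.4388308651
phi(d1) = 0.3371303830; exp(-qT) = 1.0000000000; exp(-rT) = 0.9980027971
N(d2) = 0.6696079530
Rho = K*T*exp(-rT)*N(d2) = 49.8800 * 0.0833 * 0.9980027971 * 0.6696079530 = 2.776667

Answer: Rho = 2.776667


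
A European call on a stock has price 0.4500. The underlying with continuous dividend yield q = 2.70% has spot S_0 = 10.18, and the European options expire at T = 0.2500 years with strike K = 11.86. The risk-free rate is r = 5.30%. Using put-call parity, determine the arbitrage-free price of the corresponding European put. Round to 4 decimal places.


Answer: Put price = 2.0424

Derivation:
Put-call parity: C - P = S_0 * exp(-qT) - K * exp(-rT).
S_0 * exp(-qT) = 10.1800 * 0.99327273 = 10.11151639
K * exp(-rT) = 11.8600 * 0.98683739 = 11.70389150
P = C - S*exp(-qT) + K*exp(-rT)
P = 0.4500 - 10.11151639 + 11.70389150 = 2.0424


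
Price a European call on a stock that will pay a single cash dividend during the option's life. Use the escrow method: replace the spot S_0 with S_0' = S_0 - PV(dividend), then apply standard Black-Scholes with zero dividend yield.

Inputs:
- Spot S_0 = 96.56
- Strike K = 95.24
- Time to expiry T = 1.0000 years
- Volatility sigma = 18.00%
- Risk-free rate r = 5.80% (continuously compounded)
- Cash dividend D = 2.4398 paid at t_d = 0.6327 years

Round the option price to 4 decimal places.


Answer: Price = 8.9920

Derivation:
PV(D) = D * exp(-r * t_d) = 2.4398 * 0.96396856 = 2.35189049
S_0' = S_0 - PV(D) = 96.5600 - 2.35189049 = 94.20810951
d1 = (ln(S_0'/K) + (r + sigma^2/2)*T) / (sigma*sqrt(T)) = 0.35170136
d2 = d1 - sigma*sqrt(T) = 0.17170136
exp(-rT) = 0.94364995
N(d1) = 0.63746888; N(d2) = 0.56816384
C = S_0' * N(d1) - K * exp(-rT) * N(d2) = 94.20810951 * 0.63746888 - 95.2400 * 0.94364995 * 0.56816384 = 8.9920


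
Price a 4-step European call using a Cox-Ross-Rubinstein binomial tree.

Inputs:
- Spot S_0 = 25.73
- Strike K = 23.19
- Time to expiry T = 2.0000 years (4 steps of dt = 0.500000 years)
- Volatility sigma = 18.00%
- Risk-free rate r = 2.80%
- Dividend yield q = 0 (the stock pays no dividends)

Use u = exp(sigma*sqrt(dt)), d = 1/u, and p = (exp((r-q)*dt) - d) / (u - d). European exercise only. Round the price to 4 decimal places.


Answer: Price = V(0,0) = 4.8744

Derivation:
dt = T/N = 0.500000
u = exp(sigma*sqrt(dt)) = 1.135734; d = 1/u = 0.880488
p = (exp((r-q)*dt) - d) / (u - d) = 0.523458
Discount per step: exp(-r*dt) = 0.986098
Stock lattice S(k, i) with i counting down-moves:
  k=0: S(0,0) = 25.7300
  k=1: S(1,0) = 29.2224; S(1,1) = 22.6550
  k=2: S(2,0) = 33.1889; S(2,1) = 25.7300; S(2,2) = 19.9474
  k=3: S(3,0) = 37.6938; S(3,1) = 29.2224; S(3,2) = 22.6550; S(3,3) = 17.5634
  k=4: S(4,0) = 42.8101; S(4,1) = 33.1889; S(4,2) = 25.7300; S(4,3) = 19.9474; S(4,4) = 15.4644
Terminal payoffs V(N, i) = max(S_T - K, 0):
  V(4,0) = 19.620119; V(4,1) = 9.998919; V(4,2) = 2.540000; V(4,3) = 0.000000; V(4,4) = 0.000000
Backward induction: V(k, i) = exp(-r*dt) * [p * V(k+1, i) + (1-p) * V(k+1, i+1)].
  V(3,0) = exp(-r*dt) * [p*19.620119 + (1-p)*9.998919] = 14.826185
  V(3,1) = exp(-r*dt) * [p*9.998919 + (1-p)*2.540000] = 6.354836
  V(3,2) = exp(-r*dt) * [p*2.540000 + (1-p)*0.000000] = 1.311098
  V(3,3) = exp(-r*dt) * [p*0.000000 + (1-p)*0.000000] = 0.000000
  V(2,0) = exp(-r*dt) * [p*14.826185 + (1-p)*6.354836] = 10.639233
  V(2,1) = exp(-r*dt) * [p*6.354836 + (1-p)*1.311098] = 3.896350
  V(2,2) = exp(-r*dt) * [p*1.311098 + (1-p)*0.000000] = 0.676763
  V(1,0) = exp(-r*dt) * [p*10.639233 + (1-p)*3.896350] = 7.322726
  V(1,1) = exp(-r*dt) * [p*3.896350 + (1-p)*0.676763] = 2.329242
  V(0,0) = exp(-r*dt) * [p*7.322726 + (1-p)*2.329242] = 4.874399


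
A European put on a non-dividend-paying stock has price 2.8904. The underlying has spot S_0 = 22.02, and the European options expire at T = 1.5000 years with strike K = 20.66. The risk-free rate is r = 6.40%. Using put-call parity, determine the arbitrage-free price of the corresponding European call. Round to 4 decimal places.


Answer: Call price = 6.1415

Derivation:
Put-call parity: C - P = S_0 * exp(-qT) - K * exp(-rT).
S_0 * exp(-qT) = 22.0200 * 1.00000000 = 22.02000000
K * exp(-rT) = 20.6600 * 0.90846402 = 18.76886657
C = P + S*exp(-qT) - K*exp(-rT)
C = 2.8904 + 22.02000000 - 18.76886657 = 6.1415


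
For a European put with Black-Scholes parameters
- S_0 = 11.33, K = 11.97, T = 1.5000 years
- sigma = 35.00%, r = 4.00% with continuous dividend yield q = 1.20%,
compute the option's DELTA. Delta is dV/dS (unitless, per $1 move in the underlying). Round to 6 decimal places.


Answer: Delta = -0.419343

Derivation:
d1 = 0.1841212748; d2 = -0.2445394302
phi(d1) = 0.3922370686; exp(-qT) = 0.9821610324; exp(-rT) = 0.9417645336
N(-d1) = 0.4269591584
Delta = -exp(-qT) * N(-d1) = -0.9821610324 * 0.4269591584 = -0.419343


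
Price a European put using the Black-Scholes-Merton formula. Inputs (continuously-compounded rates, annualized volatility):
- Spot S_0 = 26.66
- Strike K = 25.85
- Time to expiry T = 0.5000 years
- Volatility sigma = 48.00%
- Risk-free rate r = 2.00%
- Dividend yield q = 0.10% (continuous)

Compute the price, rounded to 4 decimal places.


d1 = (ln(S/K) + (r - q + 0.5*sigma^2) * T) / (sigma * sqrt(T)) = 0.28859890
d2 = d1 - sigma * sqrt(T) = -0.05081236
exp(-rT) = 0.99004983; exp(-qT) = 0.99950012
P = K * exp(-rT) * N(-d2) - S_0 * exp(-qT) * N(-d1)
N(-d1) = 0.38644417; N(-d2) = 0.52026248
P = 25.8500 * 0.99004983 * 0.52026248 - 26.6600 * 0.99950012 * 0.38644417 = 3.0175

Answer: Price = 3.0175


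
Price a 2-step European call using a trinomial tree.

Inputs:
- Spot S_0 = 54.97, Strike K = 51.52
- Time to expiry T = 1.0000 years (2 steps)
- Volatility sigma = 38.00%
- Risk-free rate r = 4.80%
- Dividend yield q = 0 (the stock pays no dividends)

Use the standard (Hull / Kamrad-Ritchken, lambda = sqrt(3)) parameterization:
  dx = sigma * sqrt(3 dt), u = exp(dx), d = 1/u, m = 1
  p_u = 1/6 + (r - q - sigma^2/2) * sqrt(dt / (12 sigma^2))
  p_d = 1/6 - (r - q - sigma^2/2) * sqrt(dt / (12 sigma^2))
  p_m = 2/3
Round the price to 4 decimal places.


dt = T/N = 0.500000; dx = sigma*sqrt(3*dt) = 0.465403
u = exp(dx) = 1.592656; d = 1/u = 0.627882
p_u = 0.153667, p_m = 0.666667, p_d = 0.179666
Discount per step: exp(-r*dt) = 0.976286
Stock lattice S(k, j) with j the centered position index:
  k=0: S(0,+0) = 54.9700
  k=1: S(1,-1) = 34.5147; S(1,+0) = 54.9700; S(1,+1) = 87.5483
  k=2: S(2,-2) = 21.6711; S(2,-1) = 34.5147; S(2,+0) = 54.9700; S(2,+1) = 87.5483; S(2,+2) = 139.4343
Terminal payoffs V(N, j) = max(S_T - K, 0):
  V(2,-2) = 0.000000; V(2,-1) = 0.000000; V(2,+0) = 3.450000; V(2,+1) = 36.028299; V(2,+2) = 87.914323
Backward induction: V(k, j) = exp(-r*dt) * [p_u * V(k+1, j+1) + p_m * V(k+1, j) + p_d * V(k+1, j-1)]
  V(1,-1) = exp(-r*dt) * [p_u*3.450000 + p_m*0.000000 + p_d*0.000000] = 0.517580
  V(1,+0) = exp(-r*dt) * [p_u*36.028299 + p_m*3.450000 + p_d*0.000000] = 7.650533
  V(1,+1) = exp(-r*dt) * [p_u*87.914323 + p_m*36.028299 + p_d*3.450000] = 37.243602
  V(0,+0) = exp(-r*dt) * [p_u*37.243602 + p_m*7.650533 + p_d*0.517580] = 10.657590

Answer: Price = V(0,0) = 10.6576


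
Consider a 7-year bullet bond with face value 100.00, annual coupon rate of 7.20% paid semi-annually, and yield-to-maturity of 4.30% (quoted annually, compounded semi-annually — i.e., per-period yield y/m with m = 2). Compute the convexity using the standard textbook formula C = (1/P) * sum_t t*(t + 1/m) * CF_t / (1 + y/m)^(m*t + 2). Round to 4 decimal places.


Answer: Convexity = 38.3870

Derivation:
Coupon per period c = face * coupon_rate / m = 3.600000
Periods per year m = 2; per-period yield y/m = 0.021500
Number of cashflows N = 14
Cashflows (t years, CF_t, discount factor 1/(1+y/m)^(m*t), PV):
  t = 0.5000: CF_t = 3.600000, DF = 0.978953, PV = 3.524229
  t = 1.0000: CF_t = 3.600000, DF = 0.958348, PV = 3.450053
  t = 1.5000: CF_t = 3.600000, DF = 0.938177, PV = 3.377438
  t = 2.0000: CF_t = 3.600000, DF = 0.918431, PV = 3.306351
  t = 2.5000: CF_t = 3.600000, DF = 0.899100, PV = 3.236761
  t = 3.0000: CF_t = 3.600000, DF = 0.880177, PV = 3.168635
  t = 3.5000: CF_t = 3.600000, DF = 0.861651, PV = 3.101944
  t = 4.0000: CF_t = 3.600000, DF = 0.843515, PV = 3.036656
  t = 4.5000: CF_t = 3.600000, DF = 0.825762, PV = 2.972742
  t = 5.0000: CF_t = 3.600000, DF = 0.808381, PV = 2.910173
  t = 5.5000: CF_t = 3.600000, DF = 0.791367, PV = 2.848921
  t = 6.0000: CF_t = 3.600000, DF = 0.774711, PV = 2.788958
  t = 6.5000: CF_t = 3.600000, DF = 0.758405, PV = 2.730258
  t = 7.0000: CF_t = 103.600000, DF = 0.742442, PV = 76.917040
Price P = sum_t PV_t = 117.370159
Convexity numerator sum_t t*(t + 1/m) * CF_t / (1+y/m)^(m*t + 2):
  t = 0.5000: term = 1.688719
  t = 1.0000: term = 4.959527
  t = 1.5000: term = 9.710283
  t = 2.0000: term = 15.843177
  t = 2.5000: term = 23.264577
  t = 3.0000: term = 31.884883
  t = 3.5000: term = 41.618383
  t = 4.0000: term = 52.383112
  t = 4.5000: term = 64.100725
  t = 5.0000: term = 76.696358
  t = 5.5000: term = 90.098512
  t = 6.0000: term = 104.238923
  t = 6.5000: term = 119.052449
  t = 7.0000: term = 3869.947945
Convexity = (1/P) * sum = 4505.487573 / 117.370159 = 38.386994


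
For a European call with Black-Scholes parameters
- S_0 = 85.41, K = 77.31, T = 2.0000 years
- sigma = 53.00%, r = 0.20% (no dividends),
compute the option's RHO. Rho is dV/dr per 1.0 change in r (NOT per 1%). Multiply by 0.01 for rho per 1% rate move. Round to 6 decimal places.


Answer: Rho = 62.605919

Derivation:
d1 = 0.5130391592; d2 = -0.2364940288
phi(d1) = 0.3497477416; exp(-qT) = 1.0000000000; exp(-rT) = 0.9960079893
N(d2) = 0.4065246701
Rho = K*T*exp(-rT)*N(d2) = 77.3100 * 2.0000 * 0.9960079893 * 0.4065246701 = 62.605919


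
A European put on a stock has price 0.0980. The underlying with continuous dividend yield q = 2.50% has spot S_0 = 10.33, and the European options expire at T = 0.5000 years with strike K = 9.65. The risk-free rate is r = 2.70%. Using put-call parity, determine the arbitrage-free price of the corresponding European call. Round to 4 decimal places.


Put-call parity: C - P = S_0 * exp(-qT) - K * exp(-rT).
S_0 * exp(-qT) = 10.3300 * 0.98757780 = 10.20167868
K * exp(-rT) = 9.6500 * 0.98659072 = 9.52060041
C = P + S*exp(-qT) - K*exp(-rT)
C = 0.0980 + 10.20167868 - 9.52060041 = 0.7791

Answer: Call price = 0.7791


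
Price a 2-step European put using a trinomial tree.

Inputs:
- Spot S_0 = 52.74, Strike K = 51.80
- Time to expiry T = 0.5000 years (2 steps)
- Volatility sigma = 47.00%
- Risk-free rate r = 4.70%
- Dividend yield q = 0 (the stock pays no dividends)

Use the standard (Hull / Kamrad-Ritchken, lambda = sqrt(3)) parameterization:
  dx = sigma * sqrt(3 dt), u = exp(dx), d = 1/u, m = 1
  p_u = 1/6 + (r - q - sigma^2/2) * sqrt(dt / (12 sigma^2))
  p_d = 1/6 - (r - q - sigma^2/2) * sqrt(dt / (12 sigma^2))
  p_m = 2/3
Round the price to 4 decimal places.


Answer: Price = V(0,0) = 5.0099

Derivation:
dt = T/N = 0.250000; dx = sigma*sqrt(3*dt) = 0.407032
u = exp(dx) = 1.502352; d = 1/u = 0.665623
p_u = 0.147181, p_m = 0.666667, p_d = 0.186152
Discount per step: exp(-r*dt) = 0.988319
Stock lattice S(k, j) with j the centered position index:
  k=0: S(0,+0) = 52.7400
  k=1: S(1,-1) = 35.1050; S(1,+0) = 52.7400; S(1,+1) = 79.2340
  k=2: S(2,-2) = 23.3667; S(2,-1) = 35.1050; S(2,+0) = 52.7400; S(2,+1) = 79.2340; S(2,+2) = 119.0374
Terminal payoffs V(N, j) = max(K - S_T, 0):
  V(2,-2) = 28.433338; V(2,-1) = 16.695047; V(2,+0) = 0.000000; V(2,+1) = 0.000000; V(2,+2) = 0.000000
Backward induction: V(k, j) = exp(-r*dt) * [p_u * V(k+1, j+1) + p_m * V(k+1, j) + p_d * V(k+1, j-1)]
  V(1,-1) = exp(-r*dt) * [p_u*0.000000 + p_m*16.695047 + p_d*28.433338] = 16.231120
  V(1,+0) = exp(-r*dt) * [p_u*0.000000 + p_m*0.000000 + p_d*16.695047] = 3.071517
  V(1,+1) = exp(-r*dt) * [p_u*0.000000 + p_m*0.000000 + p_d*0.000000] = 0.000000
  V(0,+0) = exp(-r*dt) * [p_u*0.000000 + p_m*3.071517 + p_d*16.231120] = 5.009924


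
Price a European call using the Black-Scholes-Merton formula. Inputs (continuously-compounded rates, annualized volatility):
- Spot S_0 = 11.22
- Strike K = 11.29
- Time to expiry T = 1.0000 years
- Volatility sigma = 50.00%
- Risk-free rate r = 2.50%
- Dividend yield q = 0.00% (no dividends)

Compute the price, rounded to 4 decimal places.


Answer: Price = 2.3003

Derivation:
d1 = (ln(S/K) + (r - q + 0.5*sigma^2) * T) / (sigma * sqrt(T)) = 0.28756104
d2 = d1 - sigma * sqrt(T) = -0.21243896
exp(-rT) = 0.97530991; exp(-qT) = 1.00000000
C = S_0 * exp(-qT) * N(d1) - K * exp(-rT) * N(d2)
N(d1) = 0.61315862; N(d2) = 0.41588230
C = 11.2200 * 1.00000000 * 0.61315862 - 11.2900 * 0.97530991 * 0.41588230 = 2.3003


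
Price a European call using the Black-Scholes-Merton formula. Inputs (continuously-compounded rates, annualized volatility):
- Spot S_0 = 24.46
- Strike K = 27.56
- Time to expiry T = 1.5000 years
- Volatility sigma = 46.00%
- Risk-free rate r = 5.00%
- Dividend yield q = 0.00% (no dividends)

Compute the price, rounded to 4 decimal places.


Answer: Price = 5.0111

Derivation:
d1 = (ln(S/K) + (r - q + 0.5*sigma^2) * T) / (sigma * sqrt(T)) = 0.20301244
d2 = d1 - sigma * sqrt(T) = -0.36037020
exp(-rT) = 0.92774349; exp(-qT) = 1.00000000
C = S_0 * exp(-qT) * N(d1) - K * exp(-rT) * N(d2)
N(d1) = 0.58043735; N(d2) = 0.35928515
C = 24.4600 * 1.00000000 * 0.58043735 - 27.5600 * 0.92774349 * 0.35928515 = 5.0111
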